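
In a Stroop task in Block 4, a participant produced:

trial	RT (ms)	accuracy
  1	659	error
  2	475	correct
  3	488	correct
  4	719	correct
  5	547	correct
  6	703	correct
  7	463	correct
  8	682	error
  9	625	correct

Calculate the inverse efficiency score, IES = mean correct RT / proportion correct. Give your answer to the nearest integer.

Correct trials (n=7): 475, 488, 719, 547, 703, 463, 625
Mean correct RT = 4020/7 = 574.2857 ms
Proportion correct = 7/9
IES = 574.2857 / (7/9) = 738.367 ms

738 ms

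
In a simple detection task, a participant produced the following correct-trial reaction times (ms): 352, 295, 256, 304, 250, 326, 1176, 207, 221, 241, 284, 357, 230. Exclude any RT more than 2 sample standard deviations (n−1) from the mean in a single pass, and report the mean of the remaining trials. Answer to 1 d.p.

n = 13, ΣRT = 4499, M = 346.077
Σ(x−M)² = 774408.92; s = √(774408.92/12) = 254.036
Cutoffs: 346.077 ± 2·254.036 → [-162.0, 854.1]
Outside: 1176 → excluded.
Retained (n=12): Σ = 3323, mean = 3323/12 = 276.917

276.9 ms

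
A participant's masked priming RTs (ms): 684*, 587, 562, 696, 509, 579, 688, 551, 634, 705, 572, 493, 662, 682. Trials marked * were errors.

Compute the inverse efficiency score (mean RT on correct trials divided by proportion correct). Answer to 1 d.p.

656.1 ms

Correct trials (n=13): 587, 562, 696, 509, 579, 688, 551, 634, 705, 572, 493, 662, 682
Mean correct RT = 7920/13 = 609.2308 ms
Proportion correct = 13/14
IES = 609.2308 / (13/14) = 656.095 ms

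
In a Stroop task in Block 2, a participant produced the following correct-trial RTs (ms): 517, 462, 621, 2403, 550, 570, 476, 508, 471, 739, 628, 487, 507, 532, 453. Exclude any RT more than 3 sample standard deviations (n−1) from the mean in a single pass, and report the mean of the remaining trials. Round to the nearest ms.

537 ms

n = 15, ΣRT = 9924, M = 661.600
Σ(x−M)² = 3331901.60; s = √(3331901.60/14) = 487.845
Cutoffs: 661.600 ± 3·487.845 → [-801.9, 2125.1]
Outside: 2403 → excluded.
Retained (n=14): Σ = 7521, mean = 7521/14 = 537.214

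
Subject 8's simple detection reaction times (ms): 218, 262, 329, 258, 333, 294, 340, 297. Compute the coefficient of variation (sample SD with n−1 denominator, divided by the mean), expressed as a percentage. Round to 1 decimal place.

n = 8, Σ = 2331, M = 291.3750
Σ(x−M)² = 12911.875; s = √(12911.875/7) = 42.9483
CV = 42.9483 / 291.3750 = 0.14740 = 14.740%

14.7%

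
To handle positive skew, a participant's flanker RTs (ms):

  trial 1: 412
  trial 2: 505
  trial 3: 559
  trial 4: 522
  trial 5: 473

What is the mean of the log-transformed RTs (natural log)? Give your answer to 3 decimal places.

ln(RT): 6.0210, 6.2246, 6.3261, 6.2577, 6.1591
Σ ln(RT) = 30.9885
Mean = 30.9885/5 = 6.19770

6.198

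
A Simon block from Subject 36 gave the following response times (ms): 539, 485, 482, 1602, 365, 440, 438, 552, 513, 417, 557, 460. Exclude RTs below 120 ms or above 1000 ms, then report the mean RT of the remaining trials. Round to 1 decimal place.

Excluded: 1602
Retained (n=11): Σ = 5248
Mean = 5248/11 = 477.0909

477.1 ms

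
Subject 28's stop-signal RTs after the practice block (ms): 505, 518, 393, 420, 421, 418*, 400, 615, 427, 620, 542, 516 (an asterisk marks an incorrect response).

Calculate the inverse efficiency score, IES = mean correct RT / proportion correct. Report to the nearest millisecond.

Correct trials (n=11): 505, 518, 393, 420, 421, 400, 615, 427, 620, 542, 516
Mean correct RT = 5377/11 = 488.8182 ms
Proportion correct = 11/12
IES = 488.8182 / (11/12) = 533.256 ms

533 ms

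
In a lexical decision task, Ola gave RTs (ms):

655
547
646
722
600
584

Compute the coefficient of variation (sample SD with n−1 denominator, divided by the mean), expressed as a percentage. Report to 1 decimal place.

n = 6, Σ = 3754, M = 625.6667
Σ(x−M)² = 19137.333; s = √(19137.333/5) = 61.8665
CV = 61.8665 / 625.6667 = 0.09888 = 9.888%

9.9%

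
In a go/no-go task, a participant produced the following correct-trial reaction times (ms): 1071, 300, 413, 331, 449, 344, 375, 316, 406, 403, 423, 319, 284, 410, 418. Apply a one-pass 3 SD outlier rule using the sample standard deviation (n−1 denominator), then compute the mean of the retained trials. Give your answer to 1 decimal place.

370.8 ms

n = 15, ΣRT = 6262, M = 417.467
Σ(x−M)² = 494827.73; s = √(494827.73/14) = 188.002
Cutoffs: 417.467 ± 3·188.002 → [-146.5, 981.5]
Outside: 1071 → excluded.
Retained (n=14): Σ = 5191, mean = 5191/14 = 370.786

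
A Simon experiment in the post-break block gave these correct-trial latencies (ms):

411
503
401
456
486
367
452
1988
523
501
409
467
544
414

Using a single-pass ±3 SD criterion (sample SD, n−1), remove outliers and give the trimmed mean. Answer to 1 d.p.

456.5 ms

n = 14, ΣRT = 7922, M = 565.857
Σ(x−M)² = 2212511.71; s = √(2212511.71/13) = 412.545
Cutoffs: 565.857 ± 3·412.545 → [-671.8, 1803.5]
Outside: 1988 → excluded.
Retained (n=13): Σ = 5934, mean = 5934/13 = 456.462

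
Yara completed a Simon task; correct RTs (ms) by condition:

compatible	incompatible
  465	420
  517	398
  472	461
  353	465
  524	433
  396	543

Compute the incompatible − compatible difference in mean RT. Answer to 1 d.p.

-1.2 ms

M(compatible) = 2727/6 = 454.500
M(incompatible) = 2720/6 = 453.333
Difference = 453.333 − 454.500 = -1.167 ms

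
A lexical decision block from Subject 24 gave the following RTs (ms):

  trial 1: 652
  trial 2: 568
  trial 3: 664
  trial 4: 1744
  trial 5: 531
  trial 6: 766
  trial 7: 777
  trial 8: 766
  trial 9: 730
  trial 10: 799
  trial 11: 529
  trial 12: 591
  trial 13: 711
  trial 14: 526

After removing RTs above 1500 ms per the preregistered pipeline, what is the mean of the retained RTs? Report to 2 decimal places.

662.31 ms

Excluded: 1744
Retained (n=13): Σ = 8610
Mean = 8610/13 = 662.3077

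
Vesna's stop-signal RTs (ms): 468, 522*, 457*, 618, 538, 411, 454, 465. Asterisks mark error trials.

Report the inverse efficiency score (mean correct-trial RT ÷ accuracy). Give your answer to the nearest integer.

Correct trials (n=6): 468, 618, 538, 411, 454, 465
Mean correct RT = 2954/6 = 492.3333 ms
Proportion correct = 6/8
IES = 492.3333 / (6/8) = 656.444 ms

656 ms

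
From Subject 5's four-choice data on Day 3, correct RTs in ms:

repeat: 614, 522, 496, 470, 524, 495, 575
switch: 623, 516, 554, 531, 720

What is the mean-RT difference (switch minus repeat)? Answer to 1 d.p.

M(repeat) = 3696/7 = 528.000
M(switch) = 2944/5 = 588.800
Difference = 588.800 − 528.000 = 60.800 ms

60.8 ms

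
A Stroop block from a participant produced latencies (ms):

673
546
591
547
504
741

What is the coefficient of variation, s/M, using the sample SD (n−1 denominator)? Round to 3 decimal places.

0.149

n = 6, Σ = 3602, M = 600.3333
Σ(x−M)² = 40231.333; s = √(40231.333/5) = 89.7010
CV = 89.7010 / 600.3333 = 0.14942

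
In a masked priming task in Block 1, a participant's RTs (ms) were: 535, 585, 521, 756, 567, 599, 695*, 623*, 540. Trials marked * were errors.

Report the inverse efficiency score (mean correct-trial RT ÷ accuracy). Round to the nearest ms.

Correct trials (n=7): 535, 585, 521, 756, 567, 599, 540
Mean correct RT = 4103/7 = 586.1429 ms
Proportion correct = 7/9
IES = 586.1429 / (7/9) = 753.612 ms

754 ms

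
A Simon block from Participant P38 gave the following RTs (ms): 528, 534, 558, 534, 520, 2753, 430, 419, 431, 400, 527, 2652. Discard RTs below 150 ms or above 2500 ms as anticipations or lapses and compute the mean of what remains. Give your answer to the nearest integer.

488 ms

Excluded: 2652, 2753
Retained (n=10): Σ = 4881
Mean = 4881/10 = 488.1000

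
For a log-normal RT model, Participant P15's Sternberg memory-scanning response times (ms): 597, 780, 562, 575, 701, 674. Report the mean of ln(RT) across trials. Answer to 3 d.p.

ln(RT): 6.3919, 6.6593, 6.3315, 6.3544, 6.5525, 6.5132
Σ ln(RT) = 38.8028
Mean = 38.8028/6 = 6.46714

6.467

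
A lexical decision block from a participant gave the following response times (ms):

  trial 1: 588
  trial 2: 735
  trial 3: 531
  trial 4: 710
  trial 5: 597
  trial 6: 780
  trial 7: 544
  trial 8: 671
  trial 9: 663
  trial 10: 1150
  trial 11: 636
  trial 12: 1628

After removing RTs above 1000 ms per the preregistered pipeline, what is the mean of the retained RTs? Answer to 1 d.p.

645.5 ms

Excluded: 1150, 1628
Retained (n=10): Σ = 6455
Mean = 6455/10 = 645.5000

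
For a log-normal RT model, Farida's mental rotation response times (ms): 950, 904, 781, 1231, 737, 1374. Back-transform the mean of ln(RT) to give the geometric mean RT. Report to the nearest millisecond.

971 ms

ln(RT): 6.8565, 6.8068, 6.6606, 7.1156, 6.6026, 7.2255
Mean ln(RT) = 41.2675/6 = 6.87792
Geometric mean = exp(6.87792) = 970.61 ms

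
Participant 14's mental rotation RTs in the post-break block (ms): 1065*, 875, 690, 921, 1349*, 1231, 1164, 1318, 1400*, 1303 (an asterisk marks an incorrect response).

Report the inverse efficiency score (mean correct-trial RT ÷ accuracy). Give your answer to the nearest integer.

1531 ms

Correct trials (n=7): 875, 690, 921, 1231, 1164, 1318, 1303
Mean correct RT = 7502/7 = 1071.7143 ms
Proportion correct = 7/10
IES = 1071.7143 / (7/10) = 1531.020 ms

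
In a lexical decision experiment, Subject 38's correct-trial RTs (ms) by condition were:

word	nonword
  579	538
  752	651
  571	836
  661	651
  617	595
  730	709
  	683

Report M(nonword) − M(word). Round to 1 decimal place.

14.5 ms

M(word) = 3910/6 = 651.667
M(nonword) = 4663/7 = 666.143
Difference = 666.143 − 651.667 = 14.476 ms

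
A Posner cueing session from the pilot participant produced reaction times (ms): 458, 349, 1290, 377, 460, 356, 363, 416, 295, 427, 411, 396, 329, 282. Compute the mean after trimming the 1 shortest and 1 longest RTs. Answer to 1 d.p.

Sorted: 282, 295, 329, 349, 356, 363, 377, 396, 411, 416, 427, 458, 460, 1290
Drop lowest 1 (282) and highest 1 (1290)
Remaining (n=12): Σ = 4637, mean = 4637/12 = 386.417

386.4 ms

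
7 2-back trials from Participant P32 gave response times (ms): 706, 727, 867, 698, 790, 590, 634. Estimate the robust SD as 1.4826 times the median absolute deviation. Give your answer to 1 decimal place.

Sorted: 590, 634, 698, 706, 727, 790, 867 → median = 706
|x − 706| sorted: 0, 8, 21, 72, 84, 116, 161 → MAD = 72
Robust SD ≈ 1.4826 × 72 = 106.747

106.7 ms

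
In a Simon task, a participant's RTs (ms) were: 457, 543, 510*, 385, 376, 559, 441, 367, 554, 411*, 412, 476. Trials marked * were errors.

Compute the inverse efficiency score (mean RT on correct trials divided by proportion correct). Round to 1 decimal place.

Correct trials (n=10): 457, 543, 385, 376, 559, 441, 367, 554, 412, 476
Mean correct RT = 4570/10 = 457.0000 ms
Proportion correct = 10/12
IES = 457.0000 / (10/12) = 548.400 ms

548.4 ms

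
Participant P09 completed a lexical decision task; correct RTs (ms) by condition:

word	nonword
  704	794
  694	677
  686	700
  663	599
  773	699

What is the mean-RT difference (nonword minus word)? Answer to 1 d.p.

-10.2 ms

M(word) = 3520/5 = 704.000
M(nonword) = 3469/5 = 693.800
Difference = 693.800 − 704.000 = -10.200 ms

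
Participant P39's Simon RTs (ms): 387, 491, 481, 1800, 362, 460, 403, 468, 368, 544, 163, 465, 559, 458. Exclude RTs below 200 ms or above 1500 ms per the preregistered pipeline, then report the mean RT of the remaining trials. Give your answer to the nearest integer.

Excluded: 163, 1800
Retained (n=12): Σ = 5446
Mean = 5446/12 = 453.8333

454 ms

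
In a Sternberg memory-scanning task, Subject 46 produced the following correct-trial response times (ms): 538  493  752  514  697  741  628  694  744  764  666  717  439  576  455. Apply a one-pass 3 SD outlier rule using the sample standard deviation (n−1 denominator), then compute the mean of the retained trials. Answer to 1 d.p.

n = 15, ΣRT = 9418, M = 627.867
Σ(x−M)² = 186253.73; s = √(186253.73/14) = 115.342
Cutoffs: 627.867 ± 3·115.342 → [281.8, 973.9]
No RTs fall outside the cutoffs; all 15 retained. Mean = 9418/15 = 627.867

627.9 ms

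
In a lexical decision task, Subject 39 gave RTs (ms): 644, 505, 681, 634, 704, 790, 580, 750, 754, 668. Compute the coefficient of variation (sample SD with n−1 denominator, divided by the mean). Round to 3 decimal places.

0.128

n = 10, Σ = 6710, M = 671.0000
Σ(x−M)² = 66424.000; s = √(66424.000/9) = 85.9095
CV = 85.9095 / 671.0000 = 0.12803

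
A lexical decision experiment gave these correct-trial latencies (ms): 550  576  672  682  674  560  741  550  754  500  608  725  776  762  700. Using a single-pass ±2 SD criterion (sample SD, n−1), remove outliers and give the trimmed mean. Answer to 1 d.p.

655.3 ms

n = 15, ΣRT = 9830, M = 655.333
Σ(x−M)² = 115139.33; s = √(115139.33/14) = 90.688
Cutoffs: 655.333 ± 2·90.688 → [474.0, 836.7]
No RTs fall outside the cutoffs; all 15 retained. Mean = 9830/15 = 655.333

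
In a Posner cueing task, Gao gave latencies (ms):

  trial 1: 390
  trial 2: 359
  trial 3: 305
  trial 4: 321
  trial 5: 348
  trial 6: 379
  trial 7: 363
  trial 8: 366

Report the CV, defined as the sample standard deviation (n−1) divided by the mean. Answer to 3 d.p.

0.081

n = 8, Σ = 2831, M = 353.8750
Σ(x−M)² = 5696.875; s = √(5696.875/7) = 28.5279
CV = 28.5279 / 353.8750 = 0.08062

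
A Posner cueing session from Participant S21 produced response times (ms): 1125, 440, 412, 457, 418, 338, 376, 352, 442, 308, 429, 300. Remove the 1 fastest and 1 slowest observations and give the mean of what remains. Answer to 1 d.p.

Sorted: 300, 308, 338, 352, 376, 412, 418, 429, 440, 442, 457, 1125
Drop lowest 1 (300) and highest 1 (1125)
Remaining (n=10): Σ = 3972, mean = 3972/10 = 397.200

397.2 ms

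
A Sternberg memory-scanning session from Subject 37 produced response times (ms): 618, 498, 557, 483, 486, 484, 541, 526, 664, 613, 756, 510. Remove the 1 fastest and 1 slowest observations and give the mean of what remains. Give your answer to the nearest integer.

550 ms

Sorted: 483, 484, 486, 498, 510, 526, 541, 557, 613, 618, 664, 756
Drop lowest 1 (483) and highest 1 (756)
Remaining (n=10): Σ = 5497, mean = 5497/10 = 549.700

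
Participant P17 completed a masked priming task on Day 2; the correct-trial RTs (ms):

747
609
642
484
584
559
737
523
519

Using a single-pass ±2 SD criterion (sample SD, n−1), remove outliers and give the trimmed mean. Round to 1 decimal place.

n = 9, ΣRT = 5404, M = 600.444
Σ(x−M)² = 70104.22; s = √(70104.22/8) = 93.611
Cutoffs: 600.444 ± 2·93.611 → [413.2, 787.7]
No RTs fall outside the cutoffs; all 9 retained. Mean = 5404/9 = 600.444

600.4 ms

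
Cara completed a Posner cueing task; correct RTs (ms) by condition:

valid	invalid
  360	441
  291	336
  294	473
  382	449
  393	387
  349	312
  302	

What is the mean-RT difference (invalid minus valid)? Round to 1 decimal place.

M(valid) = 2371/7 = 338.714
M(invalid) = 2398/6 = 399.667
Difference = 399.667 − 338.714 = 60.952 ms

61.0 ms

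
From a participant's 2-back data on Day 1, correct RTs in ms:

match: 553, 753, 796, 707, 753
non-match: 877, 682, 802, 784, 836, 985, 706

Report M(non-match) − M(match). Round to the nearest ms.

M(match) = 3562/5 = 712.400
M(non-match) = 5672/7 = 810.286
Difference = 810.286 − 712.400 = 97.886 ms

98 ms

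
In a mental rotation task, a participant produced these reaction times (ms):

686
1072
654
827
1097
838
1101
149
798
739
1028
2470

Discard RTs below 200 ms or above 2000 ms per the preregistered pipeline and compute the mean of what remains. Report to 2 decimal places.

884.00 ms

Excluded: 149, 2470
Retained (n=10): Σ = 8840
Mean = 8840/10 = 884.0000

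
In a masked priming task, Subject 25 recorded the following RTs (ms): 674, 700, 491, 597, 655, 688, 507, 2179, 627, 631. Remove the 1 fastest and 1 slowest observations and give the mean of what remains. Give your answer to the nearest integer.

Sorted: 491, 507, 597, 627, 631, 655, 674, 688, 700, 2179
Drop lowest 1 (491) and highest 1 (2179)
Remaining (n=8): Σ = 5079, mean = 5079/8 = 634.875

635 ms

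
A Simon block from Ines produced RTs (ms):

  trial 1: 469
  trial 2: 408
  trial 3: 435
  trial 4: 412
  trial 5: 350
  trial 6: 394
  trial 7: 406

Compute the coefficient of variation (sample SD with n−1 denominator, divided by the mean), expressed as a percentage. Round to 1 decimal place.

8.9%

n = 7, Σ = 2874, M = 410.5714
Σ(x−M)² = 7983.714; s = √(7983.714/6) = 36.4777
CV = 36.4777 / 410.5714 = 0.08885 = 8.885%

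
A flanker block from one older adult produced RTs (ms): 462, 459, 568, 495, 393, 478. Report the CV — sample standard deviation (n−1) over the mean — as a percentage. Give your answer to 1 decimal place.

12.0%

n = 6, Σ = 2855, M = 475.8333
Σ(x−M)² = 16202.833; s = √(16202.833/5) = 56.9260
CV = 56.9260 / 475.8333 = 0.11963 = 11.963%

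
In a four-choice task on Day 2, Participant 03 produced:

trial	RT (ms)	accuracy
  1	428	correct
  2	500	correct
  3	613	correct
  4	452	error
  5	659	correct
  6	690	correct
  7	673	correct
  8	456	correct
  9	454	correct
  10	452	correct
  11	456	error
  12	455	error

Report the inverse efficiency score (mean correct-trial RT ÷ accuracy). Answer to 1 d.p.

729.6 ms

Correct trials (n=9): 428, 500, 613, 659, 690, 673, 456, 454, 452
Mean correct RT = 4925/9 = 547.2222 ms
Proportion correct = 9/12
IES = 547.2222 / (9/12) = 729.630 ms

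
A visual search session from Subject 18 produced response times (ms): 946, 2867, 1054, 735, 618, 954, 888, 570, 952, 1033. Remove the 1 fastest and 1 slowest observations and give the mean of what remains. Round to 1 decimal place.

897.5 ms

Sorted: 570, 618, 735, 888, 946, 952, 954, 1033, 1054, 2867
Drop lowest 1 (570) and highest 1 (2867)
Remaining (n=8): Σ = 7180, mean = 7180/8 = 897.500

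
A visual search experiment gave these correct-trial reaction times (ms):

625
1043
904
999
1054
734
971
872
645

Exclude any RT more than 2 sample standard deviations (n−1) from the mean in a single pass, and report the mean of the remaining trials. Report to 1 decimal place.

871.9 ms

n = 9, ΣRT = 7847, M = 871.889
Σ(x−M)² = 220900.89; s = √(220900.89/8) = 166.170
Cutoffs: 871.889 ± 2·166.170 → [539.5, 1204.2]
No RTs fall outside the cutoffs; all 9 retained. Mean = 7847/9 = 871.889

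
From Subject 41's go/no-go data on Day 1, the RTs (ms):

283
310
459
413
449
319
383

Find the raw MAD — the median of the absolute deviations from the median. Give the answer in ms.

66 ms

Sorted: 283, 310, 319, 383, 413, 449, 459 → median = 383
|x − 383|: 100, 73, 76, 30, 66, 64, 0
Sorted deviations: 0, 30, 64, 66, 73, 76, 100 → MAD = 66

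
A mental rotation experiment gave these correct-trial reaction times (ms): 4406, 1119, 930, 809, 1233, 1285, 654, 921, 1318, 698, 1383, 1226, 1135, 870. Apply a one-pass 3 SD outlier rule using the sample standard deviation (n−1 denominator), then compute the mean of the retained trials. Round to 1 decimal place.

n = 14, ΣRT = 17987, M = 1284.786
Σ(x−M)² = 11207626.36; s = √(11207626.36/13) = 928.507
Cutoffs: 1284.786 ± 3·928.507 → [-1500.7, 4070.3]
Outside: 4406 → excluded.
Retained (n=13): Σ = 13581, mean = 13581/13 = 1044.692

1044.7 ms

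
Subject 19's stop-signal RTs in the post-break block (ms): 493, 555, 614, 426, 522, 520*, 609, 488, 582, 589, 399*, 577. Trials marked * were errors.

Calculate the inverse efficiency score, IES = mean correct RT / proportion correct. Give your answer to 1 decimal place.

Correct trials (n=10): 493, 555, 614, 426, 522, 609, 488, 582, 589, 577
Mean correct RT = 5455/10 = 545.5000 ms
Proportion correct = 10/12
IES = 545.5000 / (10/12) = 654.600 ms

654.6 ms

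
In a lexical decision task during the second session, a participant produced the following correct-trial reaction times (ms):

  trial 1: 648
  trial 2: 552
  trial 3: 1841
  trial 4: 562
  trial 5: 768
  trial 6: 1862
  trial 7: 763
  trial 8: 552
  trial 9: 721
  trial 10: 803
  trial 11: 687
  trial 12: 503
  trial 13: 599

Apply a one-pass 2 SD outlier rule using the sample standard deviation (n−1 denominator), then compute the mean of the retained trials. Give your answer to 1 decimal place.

650.7 ms

n = 13, ΣRT = 10861, M = 835.462
Σ(x−M)² = 2547955.23; s = √(2547955.23/12) = 460.792
Cutoffs: 835.462 ± 2·460.792 → [-86.1, 1757.0]
Outside: 1841, 1862 → excluded.
Retained (n=11): Σ = 7158, mean = 7158/11 = 650.727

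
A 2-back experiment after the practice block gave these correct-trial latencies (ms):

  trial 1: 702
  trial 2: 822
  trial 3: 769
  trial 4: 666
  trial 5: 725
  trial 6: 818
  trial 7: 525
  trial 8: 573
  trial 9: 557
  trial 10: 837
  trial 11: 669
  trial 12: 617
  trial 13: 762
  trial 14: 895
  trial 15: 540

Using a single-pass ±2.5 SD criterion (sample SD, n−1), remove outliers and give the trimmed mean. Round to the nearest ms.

698 ms

n = 15, ΣRT = 10477, M = 698.467
Σ(x−M)² = 196609.73; s = √(196609.73/14) = 118.505
Cutoffs: 698.467 ± 2.5·118.505 → [402.2, 994.7]
No RTs fall outside the cutoffs; all 15 retained. Mean = 10477/15 = 698.467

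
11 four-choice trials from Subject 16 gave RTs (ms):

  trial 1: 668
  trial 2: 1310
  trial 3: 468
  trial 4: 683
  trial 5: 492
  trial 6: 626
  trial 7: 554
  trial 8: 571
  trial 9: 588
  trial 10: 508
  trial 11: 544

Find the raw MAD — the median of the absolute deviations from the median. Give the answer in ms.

63 ms

Sorted: 468, 492, 508, 544, 554, 571, 588, 626, 668, 683, 1310 → median = 571
|x − 571|: 97, 739, 103, 112, 79, 55, 17, 0, 17, 63, 27
Sorted deviations: 0, 17, 17, 27, 55, 63, 79, 97, 103, 112, 739 → MAD = 63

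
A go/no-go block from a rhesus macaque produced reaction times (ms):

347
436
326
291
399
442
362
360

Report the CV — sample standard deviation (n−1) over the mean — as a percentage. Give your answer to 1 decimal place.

n = 8, Σ = 2963, M = 370.3750
Σ(x−M)² = 19249.875; s = √(19249.875/7) = 52.4403
CV = 52.4403 / 370.3750 = 0.14159 = 14.159%

14.2%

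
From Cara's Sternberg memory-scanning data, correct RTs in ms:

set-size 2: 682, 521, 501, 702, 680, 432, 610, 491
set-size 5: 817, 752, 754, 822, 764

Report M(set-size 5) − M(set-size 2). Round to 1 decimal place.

204.4 ms

M(set-size 2) = 4619/8 = 577.375
M(set-size 5) = 3909/5 = 781.800
Difference = 781.800 − 577.375 = 204.425 ms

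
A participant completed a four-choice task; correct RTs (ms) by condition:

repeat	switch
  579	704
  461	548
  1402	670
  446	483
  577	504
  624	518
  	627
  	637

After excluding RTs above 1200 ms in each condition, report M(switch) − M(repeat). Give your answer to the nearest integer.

49 ms

repeat: exclude 1402
M(repeat) = 2687/5 = 537.400
M(switch) = 4691/8 = 586.375
Difference = 586.375 − 537.400 = 48.975 ms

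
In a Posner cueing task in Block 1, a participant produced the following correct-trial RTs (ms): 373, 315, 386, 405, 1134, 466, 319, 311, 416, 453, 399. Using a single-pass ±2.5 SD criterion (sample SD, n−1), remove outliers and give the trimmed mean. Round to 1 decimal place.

384.3 ms

n = 11, ΣRT = 4977, M = 452.455
Σ(x−M)² = 538568.73; s = √(538568.73/10) = 232.071
Cutoffs: 452.455 ± 2.5·232.071 → [-127.7, 1032.6]
Outside: 1134 → excluded.
Retained (n=10): Σ = 3843, mean = 3843/10 = 384.300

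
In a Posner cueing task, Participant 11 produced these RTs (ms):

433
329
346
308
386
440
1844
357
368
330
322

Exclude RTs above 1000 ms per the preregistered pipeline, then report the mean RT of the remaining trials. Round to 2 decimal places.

Excluded: 1844
Retained (n=10): Σ = 3619
Mean = 3619/10 = 361.9000

361.90 ms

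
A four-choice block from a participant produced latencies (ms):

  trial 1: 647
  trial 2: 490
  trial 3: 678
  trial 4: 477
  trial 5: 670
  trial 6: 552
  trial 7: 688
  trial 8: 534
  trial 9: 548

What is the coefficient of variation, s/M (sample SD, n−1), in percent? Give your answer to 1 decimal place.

n = 9, Σ = 5284, M = 587.1111
Σ(x−M)² = 56034.889; s = √(56034.889/8) = 83.6921
CV = 83.6921 / 587.1111 = 0.14255 = 14.255%

14.3%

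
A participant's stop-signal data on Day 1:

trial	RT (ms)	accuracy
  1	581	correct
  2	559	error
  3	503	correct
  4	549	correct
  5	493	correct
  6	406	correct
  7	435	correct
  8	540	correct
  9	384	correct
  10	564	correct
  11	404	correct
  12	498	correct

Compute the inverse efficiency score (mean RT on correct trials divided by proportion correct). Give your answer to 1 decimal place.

Correct trials (n=11): 581, 503, 549, 493, 406, 435, 540, 384, 564, 404, 498
Mean correct RT = 5357/11 = 487.0000 ms
Proportion correct = 11/12
IES = 487.0000 / (11/12) = 531.273 ms

531.3 ms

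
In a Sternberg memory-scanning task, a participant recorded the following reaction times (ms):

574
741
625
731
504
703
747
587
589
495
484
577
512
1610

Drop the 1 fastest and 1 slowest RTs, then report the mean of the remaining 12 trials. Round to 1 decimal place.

615.4 ms

Sorted: 484, 495, 504, 512, 574, 577, 587, 589, 625, 703, 731, 741, 747, 1610
Drop lowest 1 (484) and highest 1 (1610)
Remaining (n=12): Σ = 7385, mean = 7385/12 = 615.417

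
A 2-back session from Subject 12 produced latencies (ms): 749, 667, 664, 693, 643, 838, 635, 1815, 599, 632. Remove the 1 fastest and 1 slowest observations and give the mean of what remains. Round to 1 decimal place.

690.1 ms

Sorted: 599, 632, 635, 643, 664, 667, 693, 749, 838, 1815
Drop lowest 1 (599) and highest 1 (1815)
Remaining (n=8): Σ = 5521, mean = 5521/8 = 690.125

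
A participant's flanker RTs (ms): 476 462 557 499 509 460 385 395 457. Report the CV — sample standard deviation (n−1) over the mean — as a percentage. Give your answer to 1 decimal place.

n = 9, Σ = 4200, M = 466.6667
Σ(x−M)² = 23050.000; s = √(23050.000/8) = 53.6773
CV = 53.6773 / 466.6667 = 0.11502 = 11.502%

11.5%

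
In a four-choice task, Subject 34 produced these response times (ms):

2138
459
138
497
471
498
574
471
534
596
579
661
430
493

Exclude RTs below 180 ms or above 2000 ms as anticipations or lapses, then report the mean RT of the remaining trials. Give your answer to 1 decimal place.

Excluded: 138, 2138
Retained (n=12): Σ = 6263
Mean = 6263/12 = 521.9167

521.9 ms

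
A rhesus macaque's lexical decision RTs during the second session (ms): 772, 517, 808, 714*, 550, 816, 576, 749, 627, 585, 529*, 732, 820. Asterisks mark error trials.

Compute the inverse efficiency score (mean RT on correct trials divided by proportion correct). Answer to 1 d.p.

811.4 ms

Correct trials (n=11): 772, 517, 808, 550, 816, 576, 749, 627, 585, 732, 820
Mean correct RT = 7552/11 = 686.5455 ms
Proportion correct = 11/13
IES = 686.5455 / (11/13) = 811.372 ms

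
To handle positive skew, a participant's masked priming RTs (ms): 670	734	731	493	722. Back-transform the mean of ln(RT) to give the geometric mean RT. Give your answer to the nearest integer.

ln(RT): 6.5073, 6.5985, 6.5944, 6.2005, 6.5820
Mean ln(RT) = 32.4827/5 = 6.49655
Geometric mean = exp(6.49655) = 662.85 ms

663 ms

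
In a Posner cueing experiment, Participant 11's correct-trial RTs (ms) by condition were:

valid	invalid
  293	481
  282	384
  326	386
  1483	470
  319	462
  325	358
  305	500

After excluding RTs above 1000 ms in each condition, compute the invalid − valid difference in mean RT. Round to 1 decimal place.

126.1 ms

valid: exclude 1483
M(valid) = 1850/6 = 308.333
M(invalid) = 3041/7 = 434.429
Difference = 434.429 − 308.333 = 126.095 ms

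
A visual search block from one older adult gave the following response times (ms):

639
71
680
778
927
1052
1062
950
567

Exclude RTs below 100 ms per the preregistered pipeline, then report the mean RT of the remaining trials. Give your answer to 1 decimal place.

Excluded: 71
Retained (n=8): Σ = 6655
Mean = 6655/8 = 831.8750

831.9 ms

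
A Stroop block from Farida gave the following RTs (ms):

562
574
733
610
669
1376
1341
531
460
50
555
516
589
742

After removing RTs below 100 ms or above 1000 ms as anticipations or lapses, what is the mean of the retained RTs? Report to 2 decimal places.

594.64 ms

Excluded: 50, 1341, 1376
Retained (n=11): Σ = 6541
Mean = 6541/11 = 594.6364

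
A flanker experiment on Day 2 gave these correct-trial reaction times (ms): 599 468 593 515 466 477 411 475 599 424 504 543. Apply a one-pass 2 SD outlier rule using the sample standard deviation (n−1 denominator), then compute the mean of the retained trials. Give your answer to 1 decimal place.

n = 12, ΣRT = 6074, M = 506.167
Σ(x−M)² = 46915.67; s = √(46915.67/11) = 65.307
Cutoffs: 506.167 ± 2·65.307 → [375.6, 636.8]
No RTs fall outside the cutoffs; all 12 retained. Mean = 6074/12 = 506.167

506.2 ms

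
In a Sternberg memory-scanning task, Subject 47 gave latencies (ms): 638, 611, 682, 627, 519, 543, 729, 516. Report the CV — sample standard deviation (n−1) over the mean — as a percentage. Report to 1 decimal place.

n = 8, Σ = 4865, M = 608.1250
Σ(x−M)² = 41996.875; s = √(41996.875/7) = 77.4568
CV = 77.4568 / 608.1250 = 0.12737 = 12.737%

12.7%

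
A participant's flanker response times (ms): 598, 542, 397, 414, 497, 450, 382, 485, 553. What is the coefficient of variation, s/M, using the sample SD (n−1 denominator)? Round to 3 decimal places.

n = 9, Σ = 4318, M = 479.7778
Σ(x−M)² = 45159.556; s = √(45159.556/8) = 75.1328
CV = 75.1328 / 479.7778 = 0.15660

0.157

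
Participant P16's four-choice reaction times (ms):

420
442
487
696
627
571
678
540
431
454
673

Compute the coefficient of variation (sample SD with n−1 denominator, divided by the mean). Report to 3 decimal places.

0.196

n = 11, Σ = 6019, M = 547.1818
Σ(x−M)² = 115121.636; s = √(115121.636/10) = 107.2948
CV = 107.2948 / 547.1818 = 0.19609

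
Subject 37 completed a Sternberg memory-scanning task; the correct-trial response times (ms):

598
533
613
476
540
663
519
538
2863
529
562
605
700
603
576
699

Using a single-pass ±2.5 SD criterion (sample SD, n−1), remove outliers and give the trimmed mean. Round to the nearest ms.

n = 16, ΣRT = 11617, M = 726.062
Σ(x−M)² = 4931808.94; s = √(4931808.94/15) = 573.400
Cutoffs: 726.062 ± 2.5·573.400 → [-707.4, 2159.6]
Outside: 2863 → excluded.
Retained (n=15): Σ = 8754, mean = 8754/15 = 583.600

584 ms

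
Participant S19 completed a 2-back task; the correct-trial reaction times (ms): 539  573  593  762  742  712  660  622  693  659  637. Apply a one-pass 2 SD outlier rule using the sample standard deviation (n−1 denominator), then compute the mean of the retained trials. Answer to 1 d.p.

653.8 ms

n = 11, ΣRT = 7192, M = 653.818
Σ(x−M)² = 49173.64; s = √(49173.64/10) = 70.124
Cutoffs: 653.818 ± 2·70.124 → [513.6, 794.1]
No RTs fall outside the cutoffs; all 11 retained. Mean = 7192/11 = 653.818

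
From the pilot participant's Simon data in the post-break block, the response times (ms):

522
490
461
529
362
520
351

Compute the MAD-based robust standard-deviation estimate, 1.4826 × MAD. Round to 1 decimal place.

Sorted: 351, 362, 461, 490, 520, 522, 529 → median = 490
|x − 490| sorted: 0, 29, 30, 32, 39, 128, 139 → MAD = 32
Robust SD ≈ 1.4826 × 32 = 47.443

47.4 ms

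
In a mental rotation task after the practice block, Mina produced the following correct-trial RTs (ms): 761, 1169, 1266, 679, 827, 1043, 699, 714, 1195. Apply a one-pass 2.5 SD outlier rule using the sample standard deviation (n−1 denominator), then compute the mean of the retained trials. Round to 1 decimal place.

928.1 ms

n = 9, ΣRT = 8353, M = 928.111
Σ(x−M)² = 455166.89; s = √(455166.89/8) = 238.529
Cutoffs: 928.111 ± 2.5·238.529 → [331.8, 1524.4]
No RTs fall outside the cutoffs; all 9 retained. Mean = 8353/9 = 928.111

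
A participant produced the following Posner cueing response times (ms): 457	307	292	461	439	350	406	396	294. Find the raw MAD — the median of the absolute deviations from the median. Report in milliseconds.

61 ms

Sorted: 292, 294, 307, 350, 396, 406, 439, 457, 461 → median = 396
|x − 396|: 61, 89, 104, 65, 43, 46, 10, 0, 102
Sorted deviations: 0, 10, 43, 46, 61, 65, 89, 102, 104 → MAD = 61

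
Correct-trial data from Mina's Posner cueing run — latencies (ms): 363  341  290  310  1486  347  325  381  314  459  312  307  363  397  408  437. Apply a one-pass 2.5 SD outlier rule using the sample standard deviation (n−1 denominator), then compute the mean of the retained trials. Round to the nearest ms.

n = 16, ΣRT = 6840, M = 427.500
Σ(x−M)² = 1231222.00; s = √(1231222.00/15) = 286.499
Cutoffs: 427.500 ± 2.5·286.499 → [-288.7, 1143.7]
Outside: 1486 → excluded.
Retained (n=15): Σ = 5354, mean = 5354/15 = 356.933

357 ms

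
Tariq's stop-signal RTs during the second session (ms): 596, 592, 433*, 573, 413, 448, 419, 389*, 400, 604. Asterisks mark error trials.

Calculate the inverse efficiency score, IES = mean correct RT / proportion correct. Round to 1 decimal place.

Correct trials (n=8): 596, 592, 573, 413, 448, 419, 400, 604
Mean correct RT = 4045/8 = 505.6250 ms
Proportion correct = 8/10
IES = 505.6250 / (8/10) = 632.031 ms

632.0 ms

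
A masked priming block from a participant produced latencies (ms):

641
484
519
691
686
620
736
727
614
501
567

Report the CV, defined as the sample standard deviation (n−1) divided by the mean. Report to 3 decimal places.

0.145

n = 11, Σ = 6786, M = 616.9091
Σ(x−M)² = 80340.909; s = √(80340.909/10) = 89.6331
CV = 89.6331 / 616.9091 = 0.14529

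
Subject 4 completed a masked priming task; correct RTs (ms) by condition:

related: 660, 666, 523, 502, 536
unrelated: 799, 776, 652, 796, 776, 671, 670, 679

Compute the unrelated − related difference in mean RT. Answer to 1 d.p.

150.0 ms

M(related) = 2887/5 = 577.400
M(unrelated) = 5819/8 = 727.375
Difference = 727.375 − 577.400 = 149.975 ms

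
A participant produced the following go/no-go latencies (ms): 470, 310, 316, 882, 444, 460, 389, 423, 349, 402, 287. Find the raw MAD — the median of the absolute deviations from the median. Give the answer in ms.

58 ms

Sorted: 287, 310, 316, 349, 389, 402, 423, 444, 460, 470, 882 → median = 402
|x − 402|: 68, 92, 86, 480, 42, 58, 13, 21, 53, 0, 115
Sorted deviations: 0, 13, 21, 42, 53, 58, 68, 86, 92, 115, 480 → MAD = 58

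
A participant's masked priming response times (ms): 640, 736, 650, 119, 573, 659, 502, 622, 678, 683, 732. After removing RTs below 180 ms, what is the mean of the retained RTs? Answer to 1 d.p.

647.5 ms

Excluded: 119
Retained (n=10): Σ = 6475
Mean = 6475/10 = 647.5000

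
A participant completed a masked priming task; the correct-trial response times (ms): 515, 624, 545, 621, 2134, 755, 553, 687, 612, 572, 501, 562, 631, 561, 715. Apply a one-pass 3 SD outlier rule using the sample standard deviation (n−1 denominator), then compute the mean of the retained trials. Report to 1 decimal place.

603.9 ms

n = 15, ΣRT = 10588, M = 705.867
Σ(x−M)² = 2257989.73; s = √(2257989.73/14) = 401.603
Cutoffs: 705.867 ± 3·401.603 → [-498.9, 1910.7]
Outside: 2134 → excluded.
Retained (n=14): Σ = 8454, mean = 8454/14 = 603.857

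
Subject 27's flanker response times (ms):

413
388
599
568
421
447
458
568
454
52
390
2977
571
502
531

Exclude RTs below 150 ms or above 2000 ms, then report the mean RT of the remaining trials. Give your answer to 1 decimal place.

Excluded: 52, 2977
Retained (n=13): Σ = 6310
Mean = 6310/13 = 485.3846

485.4 ms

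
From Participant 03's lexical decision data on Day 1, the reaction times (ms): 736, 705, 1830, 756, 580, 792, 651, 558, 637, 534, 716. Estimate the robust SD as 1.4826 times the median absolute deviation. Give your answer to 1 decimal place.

100.8 ms

Sorted: 534, 558, 580, 637, 651, 705, 716, 736, 756, 792, 1830 → median = 705
|x − 705| sorted: 0, 11, 31, 51, 54, 68, 87, 125, 147, 171, 1125 → MAD = 68
Robust SD ≈ 1.4826 × 68 = 100.817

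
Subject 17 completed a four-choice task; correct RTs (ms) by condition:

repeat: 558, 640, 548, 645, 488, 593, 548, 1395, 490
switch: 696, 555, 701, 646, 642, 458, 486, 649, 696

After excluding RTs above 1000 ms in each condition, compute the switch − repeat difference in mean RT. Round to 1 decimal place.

repeat: exclude 1395
M(repeat) = 4510/8 = 563.750
M(switch) = 5529/9 = 614.333
Difference = 614.333 − 563.750 = 50.583 ms

50.6 ms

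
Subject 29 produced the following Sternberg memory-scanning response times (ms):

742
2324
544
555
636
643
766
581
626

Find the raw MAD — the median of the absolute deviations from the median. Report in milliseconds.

81 ms

Sorted: 544, 555, 581, 626, 636, 643, 742, 766, 2324 → median = 636
|x − 636|: 106, 1688, 92, 81, 0, 7, 130, 55, 10
Sorted deviations: 0, 7, 10, 55, 81, 92, 106, 130, 1688 → MAD = 81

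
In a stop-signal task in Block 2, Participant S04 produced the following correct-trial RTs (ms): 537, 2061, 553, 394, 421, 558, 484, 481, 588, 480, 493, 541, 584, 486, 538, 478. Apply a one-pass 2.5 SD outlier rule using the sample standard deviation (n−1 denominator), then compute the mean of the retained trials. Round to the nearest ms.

n = 16, ΣRT = 9677, M = 604.812
Σ(x−M)² = 2305640.44; s = √(2305640.44/15) = 392.058
Cutoffs: 604.812 ± 2.5·392.058 → [-375.3, 1585.0]
Outside: 2061 → excluded.
Retained (n=15): Σ = 7616, mean = 7616/15 = 507.733

508 ms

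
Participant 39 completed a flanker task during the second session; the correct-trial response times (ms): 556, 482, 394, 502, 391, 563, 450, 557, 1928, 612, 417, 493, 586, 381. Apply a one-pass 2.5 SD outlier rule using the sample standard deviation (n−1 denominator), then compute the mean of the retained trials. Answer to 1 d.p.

491.1 ms

n = 14, ΣRT = 8312, M = 593.714
Σ(x−M)² = 1993568.86; s = √(1993568.86/13) = 391.601
Cutoffs: 593.714 ± 2.5·391.601 → [-385.3, 1572.7]
Outside: 1928 → excluded.
Retained (n=13): Σ = 6384, mean = 6384/13 = 491.077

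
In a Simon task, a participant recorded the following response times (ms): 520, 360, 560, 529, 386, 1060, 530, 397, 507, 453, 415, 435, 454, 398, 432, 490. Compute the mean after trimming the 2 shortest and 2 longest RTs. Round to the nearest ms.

Sorted: 360, 386, 397, 398, 415, 432, 435, 453, 454, 490, 507, 520, 529, 530, 560, 1060
Drop lowest 2 (360, 386) and highest 2 (560, 1060)
Remaining (n=12): Σ = 5560, mean = 5560/12 = 463.333

463 ms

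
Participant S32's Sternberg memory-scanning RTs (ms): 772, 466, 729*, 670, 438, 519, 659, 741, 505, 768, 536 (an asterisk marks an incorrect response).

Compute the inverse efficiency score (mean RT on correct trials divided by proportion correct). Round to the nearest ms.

Correct trials (n=10): 772, 466, 670, 438, 519, 659, 741, 505, 768, 536
Mean correct RT = 6074/10 = 607.4000 ms
Proportion correct = 10/11
IES = 607.4000 / (10/11) = 668.140 ms

668 ms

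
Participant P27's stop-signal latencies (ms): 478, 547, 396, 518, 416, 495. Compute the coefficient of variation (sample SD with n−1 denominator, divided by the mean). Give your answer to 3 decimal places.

0.123

n = 6, Σ = 2850, M = 475.0000
Σ(x−M)² = 17164.000; s = √(17164.000/5) = 58.5901
CV = 58.5901 / 475.0000 = 0.12335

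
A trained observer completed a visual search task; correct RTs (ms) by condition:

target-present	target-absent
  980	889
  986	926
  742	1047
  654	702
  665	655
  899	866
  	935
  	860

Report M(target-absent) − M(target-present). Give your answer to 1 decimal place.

39.0 ms

M(target-present) = 4926/6 = 821.000
M(target-absent) = 6880/8 = 860.000
Difference = 860.000 − 821.000 = 39.000 ms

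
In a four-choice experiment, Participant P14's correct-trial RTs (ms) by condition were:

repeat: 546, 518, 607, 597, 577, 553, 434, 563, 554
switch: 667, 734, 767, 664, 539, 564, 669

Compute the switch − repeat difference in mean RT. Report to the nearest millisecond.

108 ms

M(repeat) = 4949/9 = 549.889
M(switch) = 4604/7 = 657.714
Difference = 657.714 − 549.889 = 107.825 ms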